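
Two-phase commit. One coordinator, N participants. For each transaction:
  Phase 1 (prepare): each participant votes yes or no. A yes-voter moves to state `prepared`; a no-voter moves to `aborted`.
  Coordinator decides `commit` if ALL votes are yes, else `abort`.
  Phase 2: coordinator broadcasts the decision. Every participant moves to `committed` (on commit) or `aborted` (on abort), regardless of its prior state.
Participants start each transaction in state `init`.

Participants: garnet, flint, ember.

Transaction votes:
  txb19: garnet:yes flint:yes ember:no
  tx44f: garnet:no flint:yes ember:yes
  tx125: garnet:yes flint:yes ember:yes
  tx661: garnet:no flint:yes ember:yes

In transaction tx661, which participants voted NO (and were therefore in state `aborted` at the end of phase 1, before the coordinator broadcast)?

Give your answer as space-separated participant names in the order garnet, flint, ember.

Answer: garnet

Derivation:
Txn tx661 phase 1: garnet no -> aborted; flint yes -> prepared; ember yes -> prepared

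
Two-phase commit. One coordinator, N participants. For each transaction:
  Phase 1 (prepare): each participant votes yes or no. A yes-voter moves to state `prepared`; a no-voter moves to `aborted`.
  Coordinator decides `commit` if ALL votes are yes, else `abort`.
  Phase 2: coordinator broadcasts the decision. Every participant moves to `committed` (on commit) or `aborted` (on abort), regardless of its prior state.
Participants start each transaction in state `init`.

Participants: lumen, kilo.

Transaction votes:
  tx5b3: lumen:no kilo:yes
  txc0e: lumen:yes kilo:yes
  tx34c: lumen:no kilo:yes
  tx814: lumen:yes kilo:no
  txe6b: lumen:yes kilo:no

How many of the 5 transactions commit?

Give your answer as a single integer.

Answer: 1

Derivation:
tx5b3: no from lumen -> abort (commits=0)
txc0e: all yes -> commit (commits=1)
tx34c: no from lumen -> abort (commits=1)
tx814: no from kilo -> abort (commits=1)
txe6b: no from kilo -> abort (commits=1)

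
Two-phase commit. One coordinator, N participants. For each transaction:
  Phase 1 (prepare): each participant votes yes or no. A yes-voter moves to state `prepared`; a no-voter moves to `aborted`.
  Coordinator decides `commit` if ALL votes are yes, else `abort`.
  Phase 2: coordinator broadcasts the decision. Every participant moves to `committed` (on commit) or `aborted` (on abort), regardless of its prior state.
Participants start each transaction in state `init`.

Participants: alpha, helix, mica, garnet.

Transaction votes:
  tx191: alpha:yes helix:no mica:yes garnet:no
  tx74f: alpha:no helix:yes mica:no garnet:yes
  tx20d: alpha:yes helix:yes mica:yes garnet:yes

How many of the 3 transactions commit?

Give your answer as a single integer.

tx191: no from helix, garnet -> abort (commits=0)
tx74f: no from alpha, mica -> abort (commits=0)
tx20d: all yes -> commit (commits=1)

Answer: 1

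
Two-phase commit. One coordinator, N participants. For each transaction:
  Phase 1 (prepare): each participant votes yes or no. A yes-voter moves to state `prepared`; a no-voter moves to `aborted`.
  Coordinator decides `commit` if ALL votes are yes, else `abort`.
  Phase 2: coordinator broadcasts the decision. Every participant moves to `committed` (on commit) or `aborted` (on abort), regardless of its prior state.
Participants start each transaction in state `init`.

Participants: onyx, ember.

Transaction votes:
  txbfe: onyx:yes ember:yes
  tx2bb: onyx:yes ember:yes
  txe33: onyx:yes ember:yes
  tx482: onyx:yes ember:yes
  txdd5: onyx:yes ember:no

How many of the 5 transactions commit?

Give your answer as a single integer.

Answer: 4

Derivation:
txbfe: all yes -> commit (commits=1)
tx2bb: all yes -> commit (commits=2)
txe33: all yes -> commit (commits=3)
tx482: all yes -> commit (commits=4)
txdd5: no from ember -> abort (commits=4)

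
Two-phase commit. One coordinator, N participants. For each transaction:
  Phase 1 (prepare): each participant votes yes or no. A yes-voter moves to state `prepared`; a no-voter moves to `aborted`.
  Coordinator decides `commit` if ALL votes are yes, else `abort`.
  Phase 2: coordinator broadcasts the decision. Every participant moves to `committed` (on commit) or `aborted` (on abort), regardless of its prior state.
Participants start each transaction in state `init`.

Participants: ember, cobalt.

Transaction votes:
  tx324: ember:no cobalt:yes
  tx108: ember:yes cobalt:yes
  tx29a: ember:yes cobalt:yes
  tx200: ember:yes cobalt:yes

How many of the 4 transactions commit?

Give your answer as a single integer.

Answer: 3

Derivation:
tx324: no from ember -> abort (commits=0)
tx108: all yes -> commit (commits=1)
tx29a: all yes -> commit (commits=2)
tx200: all yes -> commit (commits=3)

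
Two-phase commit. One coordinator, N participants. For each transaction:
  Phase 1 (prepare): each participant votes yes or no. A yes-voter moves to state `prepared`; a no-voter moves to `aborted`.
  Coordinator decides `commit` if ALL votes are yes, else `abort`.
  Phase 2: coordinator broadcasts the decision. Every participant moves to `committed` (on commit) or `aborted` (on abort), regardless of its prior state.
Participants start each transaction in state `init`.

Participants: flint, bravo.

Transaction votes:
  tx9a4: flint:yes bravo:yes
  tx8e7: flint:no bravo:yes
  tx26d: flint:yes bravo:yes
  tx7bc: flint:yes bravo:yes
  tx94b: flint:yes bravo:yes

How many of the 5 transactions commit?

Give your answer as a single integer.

Answer: 4

Derivation:
tx9a4: all yes -> commit (commits=1)
tx8e7: no from flint -> abort (commits=1)
tx26d: all yes -> commit (commits=2)
tx7bc: all yes -> commit (commits=3)
tx94b: all yes -> commit (commits=4)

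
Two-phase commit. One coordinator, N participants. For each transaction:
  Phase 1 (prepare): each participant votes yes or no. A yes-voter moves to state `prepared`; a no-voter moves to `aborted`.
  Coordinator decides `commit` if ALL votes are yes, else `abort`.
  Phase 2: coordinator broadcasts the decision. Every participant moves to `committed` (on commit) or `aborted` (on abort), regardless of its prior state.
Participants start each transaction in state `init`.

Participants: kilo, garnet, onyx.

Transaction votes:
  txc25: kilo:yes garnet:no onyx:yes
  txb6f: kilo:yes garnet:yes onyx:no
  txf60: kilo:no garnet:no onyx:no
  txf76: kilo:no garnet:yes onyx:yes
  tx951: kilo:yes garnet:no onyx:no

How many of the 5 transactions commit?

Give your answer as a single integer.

Answer: 0

Derivation:
txc25: no from garnet -> abort (commits=0)
txb6f: no from onyx -> abort (commits=0)
txf60: no from kilo, garnet, onyx -> abort (commits=0)
txf76: no from kilo -> abort (commits=0)
tx951: no from garnet, onyx -> abort (commits=0)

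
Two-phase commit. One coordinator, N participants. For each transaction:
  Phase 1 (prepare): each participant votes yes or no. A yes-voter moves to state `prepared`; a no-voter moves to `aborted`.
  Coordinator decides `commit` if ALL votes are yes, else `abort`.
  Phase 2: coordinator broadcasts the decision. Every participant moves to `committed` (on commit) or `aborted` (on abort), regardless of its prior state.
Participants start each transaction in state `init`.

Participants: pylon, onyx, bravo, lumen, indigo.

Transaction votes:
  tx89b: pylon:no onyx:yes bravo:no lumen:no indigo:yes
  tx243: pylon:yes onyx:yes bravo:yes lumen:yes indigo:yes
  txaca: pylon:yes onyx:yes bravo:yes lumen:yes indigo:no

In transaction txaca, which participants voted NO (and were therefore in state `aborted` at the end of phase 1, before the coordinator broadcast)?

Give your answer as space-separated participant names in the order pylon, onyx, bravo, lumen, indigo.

Txn txaca phase 1: pylon yes -> prepared; onyx yes -> prepared; bravo yes -> prepared; lumen yes -> prepared; indigo no -> aborted

Answer: indigo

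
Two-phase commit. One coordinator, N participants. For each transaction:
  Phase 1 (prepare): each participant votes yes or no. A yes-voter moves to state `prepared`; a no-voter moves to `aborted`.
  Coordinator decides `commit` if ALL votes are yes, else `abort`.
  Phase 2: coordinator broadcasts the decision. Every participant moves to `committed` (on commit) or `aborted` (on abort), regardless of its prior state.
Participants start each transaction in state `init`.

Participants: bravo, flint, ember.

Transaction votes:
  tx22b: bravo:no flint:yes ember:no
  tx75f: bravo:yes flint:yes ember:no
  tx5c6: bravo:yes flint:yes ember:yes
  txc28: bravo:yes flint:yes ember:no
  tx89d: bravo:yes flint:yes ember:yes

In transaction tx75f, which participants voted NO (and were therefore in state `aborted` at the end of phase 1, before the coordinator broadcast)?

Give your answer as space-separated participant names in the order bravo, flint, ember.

Answer: ember

Derivation:
Txn tx75f phase 1: bravo yes -> prepared; flint yes -> prepared; ember no -> aborted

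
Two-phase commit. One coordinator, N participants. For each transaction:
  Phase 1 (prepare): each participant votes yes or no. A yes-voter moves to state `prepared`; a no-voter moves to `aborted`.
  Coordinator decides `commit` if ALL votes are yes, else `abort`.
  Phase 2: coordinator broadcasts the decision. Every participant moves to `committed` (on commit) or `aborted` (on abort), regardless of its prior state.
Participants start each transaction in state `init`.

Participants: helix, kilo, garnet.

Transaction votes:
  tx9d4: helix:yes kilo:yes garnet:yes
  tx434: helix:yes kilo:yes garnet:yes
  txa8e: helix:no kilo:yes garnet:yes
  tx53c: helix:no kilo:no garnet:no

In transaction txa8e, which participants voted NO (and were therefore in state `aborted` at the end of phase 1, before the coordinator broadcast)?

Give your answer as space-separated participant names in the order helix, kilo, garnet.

Answer: helix

Derivation:
Txn txa8e phase 1: helix no -> aborted; kilo yes -> prepared; garnet yes -> prepared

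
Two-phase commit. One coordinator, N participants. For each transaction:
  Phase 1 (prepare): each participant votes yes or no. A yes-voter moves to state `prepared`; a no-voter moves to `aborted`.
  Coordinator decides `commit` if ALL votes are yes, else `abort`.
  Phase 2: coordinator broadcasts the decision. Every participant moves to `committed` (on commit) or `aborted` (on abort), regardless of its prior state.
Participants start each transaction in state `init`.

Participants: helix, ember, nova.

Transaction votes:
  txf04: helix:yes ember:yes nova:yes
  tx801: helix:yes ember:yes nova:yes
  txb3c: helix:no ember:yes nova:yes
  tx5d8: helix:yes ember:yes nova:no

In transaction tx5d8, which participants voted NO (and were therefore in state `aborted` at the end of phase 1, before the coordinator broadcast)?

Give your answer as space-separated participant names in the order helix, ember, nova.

Answer: nova

Derivation:
Txn tx5d8 phase 1: helix yes -> prepared; ember yes -> prepared; nova no -> aborted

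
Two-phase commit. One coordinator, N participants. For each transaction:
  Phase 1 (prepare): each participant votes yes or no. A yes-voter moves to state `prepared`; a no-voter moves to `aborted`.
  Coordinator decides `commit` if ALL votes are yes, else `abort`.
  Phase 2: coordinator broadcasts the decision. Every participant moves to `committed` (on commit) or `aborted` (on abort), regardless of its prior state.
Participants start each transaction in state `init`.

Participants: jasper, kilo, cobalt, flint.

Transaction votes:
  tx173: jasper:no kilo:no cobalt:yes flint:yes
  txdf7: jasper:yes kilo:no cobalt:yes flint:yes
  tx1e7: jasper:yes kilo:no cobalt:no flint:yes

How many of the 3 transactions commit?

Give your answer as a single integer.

tx173: no from jasper, kilo -> abort (commits=0)
txdf7: no from kilo -> abort (commits=0)
tx1e7: no from kilo, cobalt -> abort (commits=0)

Answer: 0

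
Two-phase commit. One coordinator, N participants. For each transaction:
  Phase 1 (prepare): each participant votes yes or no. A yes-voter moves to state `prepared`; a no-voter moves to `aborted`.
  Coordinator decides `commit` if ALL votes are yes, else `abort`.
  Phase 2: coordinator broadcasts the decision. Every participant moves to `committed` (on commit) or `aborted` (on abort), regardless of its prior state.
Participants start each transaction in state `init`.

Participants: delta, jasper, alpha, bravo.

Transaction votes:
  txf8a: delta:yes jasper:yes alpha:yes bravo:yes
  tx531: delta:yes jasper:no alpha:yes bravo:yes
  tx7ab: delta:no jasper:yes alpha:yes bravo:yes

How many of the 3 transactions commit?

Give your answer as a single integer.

txf8a: all yes -> commit (commits=1)
tx531: no from jasper -> abort (commits=1)
tx7ab: no from delta -> abort (commits=1)

Answer: 1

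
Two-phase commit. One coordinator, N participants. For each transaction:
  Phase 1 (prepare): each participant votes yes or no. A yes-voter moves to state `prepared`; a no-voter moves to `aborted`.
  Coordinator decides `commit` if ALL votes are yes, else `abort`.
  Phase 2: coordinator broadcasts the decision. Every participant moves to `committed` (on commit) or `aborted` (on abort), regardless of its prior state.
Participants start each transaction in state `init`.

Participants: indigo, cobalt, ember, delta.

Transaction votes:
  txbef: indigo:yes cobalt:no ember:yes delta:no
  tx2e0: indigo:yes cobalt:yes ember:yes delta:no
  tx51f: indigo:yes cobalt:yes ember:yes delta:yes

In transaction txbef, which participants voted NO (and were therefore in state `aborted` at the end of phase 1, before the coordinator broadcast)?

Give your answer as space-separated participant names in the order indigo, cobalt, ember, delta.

Txn txbef phase 1: indigo yes -> prepared; cobalt no -> aborted; ember yes -> prepared; delta no -> aborted

Answer: cobalt delta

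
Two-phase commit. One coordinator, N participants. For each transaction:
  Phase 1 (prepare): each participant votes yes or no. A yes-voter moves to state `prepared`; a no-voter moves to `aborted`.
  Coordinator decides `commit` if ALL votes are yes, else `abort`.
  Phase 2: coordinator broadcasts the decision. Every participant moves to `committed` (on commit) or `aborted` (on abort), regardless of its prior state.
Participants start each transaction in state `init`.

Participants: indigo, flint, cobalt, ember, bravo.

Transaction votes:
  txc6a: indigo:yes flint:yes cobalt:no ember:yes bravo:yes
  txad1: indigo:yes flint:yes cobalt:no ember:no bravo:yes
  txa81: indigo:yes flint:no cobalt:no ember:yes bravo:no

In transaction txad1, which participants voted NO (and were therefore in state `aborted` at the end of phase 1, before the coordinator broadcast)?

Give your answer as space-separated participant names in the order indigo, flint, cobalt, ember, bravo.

Answer: cobalt ember

Derivation:
Txn txad1 phase 1: indigo yes -> prepared; flint yes -> prepared; cobalt no -> aborted; ember no -> aborted; bravo yes -> prepared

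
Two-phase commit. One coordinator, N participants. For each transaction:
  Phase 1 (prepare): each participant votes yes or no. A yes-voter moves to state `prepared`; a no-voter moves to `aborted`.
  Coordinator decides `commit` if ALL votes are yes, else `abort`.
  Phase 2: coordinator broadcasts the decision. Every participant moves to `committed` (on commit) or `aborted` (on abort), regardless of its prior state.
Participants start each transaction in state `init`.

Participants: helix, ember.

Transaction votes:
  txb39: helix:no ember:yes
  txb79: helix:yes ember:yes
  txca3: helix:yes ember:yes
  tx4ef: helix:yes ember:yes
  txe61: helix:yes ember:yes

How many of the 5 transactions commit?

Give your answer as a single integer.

Answer: 4

Derivation:
txb39: no from helix -> abort (commits=0)
txb79: all yes -> commit (commits=1)
txca3: all yes -> commit (commits=2)
tx4ef: all yes -> commit (commits=3)
txe61: all yes -> commit (commits=4)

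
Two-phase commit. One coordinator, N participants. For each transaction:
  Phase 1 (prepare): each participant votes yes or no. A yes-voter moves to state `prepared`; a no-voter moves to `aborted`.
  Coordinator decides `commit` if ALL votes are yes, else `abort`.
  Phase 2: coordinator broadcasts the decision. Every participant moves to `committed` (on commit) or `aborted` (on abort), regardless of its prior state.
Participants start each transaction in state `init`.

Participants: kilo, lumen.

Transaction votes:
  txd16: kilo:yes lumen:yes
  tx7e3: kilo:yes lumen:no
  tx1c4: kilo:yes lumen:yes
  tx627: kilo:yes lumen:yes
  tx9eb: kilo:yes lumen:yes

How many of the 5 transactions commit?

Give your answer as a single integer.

Answer: 4

Derivation:
txd16: all yes -> commit (commits=1)
tx7e3: no from lumen -> abort (commits=1)
tx1c4: all yes -> commit (commits=2)
tx627: all yes -> commit (commits=3)
tx9eb: all yes -> commit (commits=4)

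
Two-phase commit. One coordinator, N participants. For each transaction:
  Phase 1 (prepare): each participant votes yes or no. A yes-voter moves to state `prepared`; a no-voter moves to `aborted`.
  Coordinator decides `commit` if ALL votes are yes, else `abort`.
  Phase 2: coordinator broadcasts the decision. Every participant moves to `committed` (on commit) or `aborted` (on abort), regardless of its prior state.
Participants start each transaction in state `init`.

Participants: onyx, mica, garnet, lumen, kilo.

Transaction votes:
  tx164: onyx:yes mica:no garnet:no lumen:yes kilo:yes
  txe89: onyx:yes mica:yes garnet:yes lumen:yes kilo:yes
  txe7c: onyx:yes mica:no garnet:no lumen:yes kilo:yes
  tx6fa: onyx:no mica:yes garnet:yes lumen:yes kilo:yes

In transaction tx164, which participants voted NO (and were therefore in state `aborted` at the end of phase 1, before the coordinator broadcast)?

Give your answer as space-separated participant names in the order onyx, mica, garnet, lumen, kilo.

Txn tx164 phase 1: onyx yes -> prepared; mica no -> aborted; garnet no -> aborted; lumen yes -> prepared; kilo yes -> prepared

Answer: mica garnet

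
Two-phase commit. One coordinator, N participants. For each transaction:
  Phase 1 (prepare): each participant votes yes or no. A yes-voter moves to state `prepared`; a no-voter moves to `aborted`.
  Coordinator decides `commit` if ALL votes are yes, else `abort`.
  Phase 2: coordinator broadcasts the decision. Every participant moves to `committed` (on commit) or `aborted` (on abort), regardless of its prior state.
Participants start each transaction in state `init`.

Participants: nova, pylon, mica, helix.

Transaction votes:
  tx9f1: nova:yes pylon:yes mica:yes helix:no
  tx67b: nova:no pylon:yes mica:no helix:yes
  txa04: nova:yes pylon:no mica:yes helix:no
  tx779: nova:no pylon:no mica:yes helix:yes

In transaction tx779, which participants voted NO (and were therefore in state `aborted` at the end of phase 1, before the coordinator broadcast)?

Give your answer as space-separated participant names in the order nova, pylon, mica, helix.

Answer: nova pylon

Derivation:
Txn tx779 phase 1: nova no -> aborted; pylon no -> aborted; mica yes -> prepared; helix yes -> prepared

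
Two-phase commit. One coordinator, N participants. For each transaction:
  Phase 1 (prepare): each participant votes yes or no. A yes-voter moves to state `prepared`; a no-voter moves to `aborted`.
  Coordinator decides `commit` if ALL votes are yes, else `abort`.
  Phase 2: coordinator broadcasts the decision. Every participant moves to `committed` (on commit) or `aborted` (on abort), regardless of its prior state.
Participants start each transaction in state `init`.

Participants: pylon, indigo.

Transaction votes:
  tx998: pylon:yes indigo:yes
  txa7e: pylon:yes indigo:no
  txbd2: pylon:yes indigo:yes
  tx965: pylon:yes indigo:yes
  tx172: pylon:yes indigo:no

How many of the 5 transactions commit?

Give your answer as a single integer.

Answer: 3

Derivation:
tx998: all yes -> commit (commits=1)
txa7e: no from indigo -> abort (commits=1)
txbd2: all yes -> commit (commits=2)
tx965: all yes -> commit (commits=3)
tx172: no from indigo -> abort (commits=3)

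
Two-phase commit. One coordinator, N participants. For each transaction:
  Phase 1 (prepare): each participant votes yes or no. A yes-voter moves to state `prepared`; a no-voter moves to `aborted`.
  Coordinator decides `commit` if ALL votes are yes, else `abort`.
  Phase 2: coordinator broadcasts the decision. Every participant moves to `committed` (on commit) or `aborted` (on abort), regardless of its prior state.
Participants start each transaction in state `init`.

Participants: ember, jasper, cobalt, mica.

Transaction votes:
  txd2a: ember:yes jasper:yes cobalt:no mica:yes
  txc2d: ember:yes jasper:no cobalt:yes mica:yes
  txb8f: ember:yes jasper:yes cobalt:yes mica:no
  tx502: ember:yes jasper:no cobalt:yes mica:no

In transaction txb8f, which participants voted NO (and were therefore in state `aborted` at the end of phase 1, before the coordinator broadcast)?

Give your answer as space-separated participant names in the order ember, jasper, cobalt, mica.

Txn txb8f phase 1: ember yes -> prepared; jasper yes -> prepared; cobalt yes -> prepared; mica no -> aborted

Answer: mica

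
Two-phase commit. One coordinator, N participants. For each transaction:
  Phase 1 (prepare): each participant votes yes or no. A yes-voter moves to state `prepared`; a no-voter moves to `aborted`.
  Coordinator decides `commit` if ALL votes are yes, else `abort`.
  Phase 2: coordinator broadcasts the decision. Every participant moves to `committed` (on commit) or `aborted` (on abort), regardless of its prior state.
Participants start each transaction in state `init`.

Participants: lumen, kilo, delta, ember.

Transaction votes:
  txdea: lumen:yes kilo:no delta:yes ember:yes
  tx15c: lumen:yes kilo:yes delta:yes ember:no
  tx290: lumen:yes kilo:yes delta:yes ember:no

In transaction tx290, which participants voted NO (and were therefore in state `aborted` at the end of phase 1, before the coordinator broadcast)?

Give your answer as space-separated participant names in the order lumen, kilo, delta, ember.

Answer: ember

Derivation:
Txn tx290 phase 1: lumen yes -> prepared; kilo yes -> prepared; delta yes -> prepared; ember no -> aborted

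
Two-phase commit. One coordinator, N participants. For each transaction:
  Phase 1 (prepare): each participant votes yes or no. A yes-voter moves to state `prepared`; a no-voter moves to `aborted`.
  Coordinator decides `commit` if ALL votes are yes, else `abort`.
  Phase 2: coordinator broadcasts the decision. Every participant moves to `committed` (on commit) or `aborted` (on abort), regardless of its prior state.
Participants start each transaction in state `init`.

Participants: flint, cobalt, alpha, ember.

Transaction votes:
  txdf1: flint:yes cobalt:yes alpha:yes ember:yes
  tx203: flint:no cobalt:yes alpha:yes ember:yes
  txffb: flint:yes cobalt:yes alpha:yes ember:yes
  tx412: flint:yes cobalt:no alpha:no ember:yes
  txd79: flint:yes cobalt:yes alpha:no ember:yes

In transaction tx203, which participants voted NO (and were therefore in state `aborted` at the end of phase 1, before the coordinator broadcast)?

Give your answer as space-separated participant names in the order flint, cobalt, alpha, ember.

Txn tx203 phase 1: flint no -> aborted; cobalt yes -> prepared; alpha yes -> prepared; ember yes -> prepared

Answer: flint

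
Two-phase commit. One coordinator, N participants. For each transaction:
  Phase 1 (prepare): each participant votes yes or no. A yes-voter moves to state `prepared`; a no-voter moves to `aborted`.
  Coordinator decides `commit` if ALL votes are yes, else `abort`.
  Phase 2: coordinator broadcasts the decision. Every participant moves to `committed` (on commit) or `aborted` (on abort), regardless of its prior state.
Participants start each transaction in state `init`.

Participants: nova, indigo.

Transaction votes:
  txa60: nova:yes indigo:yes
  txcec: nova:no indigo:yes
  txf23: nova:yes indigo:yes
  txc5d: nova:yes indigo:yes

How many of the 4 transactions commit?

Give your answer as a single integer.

txa60: all yes -> commit (commits=1)
txcec: no from nova -> abort (commits=1)
txf23: all yes -> commit (commits=2)
txc5d: all yes -> commit (commits=3)

Answer: 3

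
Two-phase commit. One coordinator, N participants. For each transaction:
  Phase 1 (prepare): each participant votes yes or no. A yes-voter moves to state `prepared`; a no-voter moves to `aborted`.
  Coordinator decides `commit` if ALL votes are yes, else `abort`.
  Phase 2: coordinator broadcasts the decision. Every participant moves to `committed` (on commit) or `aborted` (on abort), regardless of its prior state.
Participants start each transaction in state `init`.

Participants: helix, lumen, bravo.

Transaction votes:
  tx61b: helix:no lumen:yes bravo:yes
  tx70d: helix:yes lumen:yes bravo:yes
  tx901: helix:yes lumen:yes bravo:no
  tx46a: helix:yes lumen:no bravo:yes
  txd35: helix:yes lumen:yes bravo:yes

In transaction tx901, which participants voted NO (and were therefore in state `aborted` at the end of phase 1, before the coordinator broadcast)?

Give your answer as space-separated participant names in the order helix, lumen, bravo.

Txn tx901 phase 1: helix yes -> prepared; lumen yes -> prepared; bravo no -> aborted

Answer: bravo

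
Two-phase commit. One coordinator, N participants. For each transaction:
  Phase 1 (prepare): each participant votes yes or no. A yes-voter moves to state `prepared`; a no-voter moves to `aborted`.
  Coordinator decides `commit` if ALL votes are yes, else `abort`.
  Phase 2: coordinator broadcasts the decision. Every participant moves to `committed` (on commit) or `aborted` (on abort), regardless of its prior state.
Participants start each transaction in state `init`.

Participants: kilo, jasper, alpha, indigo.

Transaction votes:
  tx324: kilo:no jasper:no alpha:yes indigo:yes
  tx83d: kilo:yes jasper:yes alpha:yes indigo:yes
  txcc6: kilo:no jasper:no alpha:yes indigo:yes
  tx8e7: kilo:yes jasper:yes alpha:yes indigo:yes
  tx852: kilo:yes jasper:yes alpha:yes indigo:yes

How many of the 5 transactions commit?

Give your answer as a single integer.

Answer: 3

Derivation:
tx324: no from kilo, jasper -> abort (commits=0)
tx83d: all yes -> commit (commits=1)
txcc6: no from kilo, jasper -> abort (commits=1)
tx8e7: all yes -> commit (commits=2)
tx852: all yes -> commit (commits=3)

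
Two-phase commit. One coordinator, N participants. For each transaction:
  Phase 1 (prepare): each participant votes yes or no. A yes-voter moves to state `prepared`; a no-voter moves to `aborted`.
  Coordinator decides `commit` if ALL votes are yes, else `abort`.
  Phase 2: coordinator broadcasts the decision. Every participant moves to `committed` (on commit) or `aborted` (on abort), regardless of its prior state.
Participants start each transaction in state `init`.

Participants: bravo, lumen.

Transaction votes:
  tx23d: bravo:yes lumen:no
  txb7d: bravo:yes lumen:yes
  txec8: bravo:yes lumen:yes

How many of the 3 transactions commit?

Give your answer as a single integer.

Answer: 2

Derivation:
tx23d: no from lumen -> abort (commits=0)
txb7d: all yes -> commit (commits=1)
txec8: all yes -> commit (commits=2)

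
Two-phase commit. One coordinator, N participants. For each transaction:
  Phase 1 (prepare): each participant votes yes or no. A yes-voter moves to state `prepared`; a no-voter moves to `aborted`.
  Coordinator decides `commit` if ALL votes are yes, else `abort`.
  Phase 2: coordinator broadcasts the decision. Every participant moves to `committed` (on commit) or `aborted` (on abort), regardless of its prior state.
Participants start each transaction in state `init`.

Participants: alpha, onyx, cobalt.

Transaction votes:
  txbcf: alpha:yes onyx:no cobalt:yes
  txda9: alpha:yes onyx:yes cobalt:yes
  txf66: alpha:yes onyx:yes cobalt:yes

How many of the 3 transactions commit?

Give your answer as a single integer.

Answer: 2

Derivation:
txbcf: no from onyx -> abort (commits=0)
txda9: all yes -> commit (commits=1)
txf66: all yes -> commit (commits=2)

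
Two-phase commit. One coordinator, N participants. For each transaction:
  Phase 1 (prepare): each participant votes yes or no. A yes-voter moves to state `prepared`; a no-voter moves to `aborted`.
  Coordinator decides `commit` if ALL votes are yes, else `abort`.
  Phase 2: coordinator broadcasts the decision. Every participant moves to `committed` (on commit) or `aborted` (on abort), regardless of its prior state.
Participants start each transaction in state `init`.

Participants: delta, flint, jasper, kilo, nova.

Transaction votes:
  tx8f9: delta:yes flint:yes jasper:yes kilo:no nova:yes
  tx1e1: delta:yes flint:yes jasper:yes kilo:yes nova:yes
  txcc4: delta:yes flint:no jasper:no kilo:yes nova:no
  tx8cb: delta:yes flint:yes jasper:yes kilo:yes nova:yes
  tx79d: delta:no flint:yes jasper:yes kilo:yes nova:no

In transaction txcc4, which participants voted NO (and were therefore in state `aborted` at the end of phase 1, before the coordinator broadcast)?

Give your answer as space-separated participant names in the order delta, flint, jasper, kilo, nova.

Txn txcc4 phase 1: delta yes -> prepared; flint no -> aborted; jasper no -> aborted; kilo yes -> prepared; nova no -> aborted

Answer: flint jasper nova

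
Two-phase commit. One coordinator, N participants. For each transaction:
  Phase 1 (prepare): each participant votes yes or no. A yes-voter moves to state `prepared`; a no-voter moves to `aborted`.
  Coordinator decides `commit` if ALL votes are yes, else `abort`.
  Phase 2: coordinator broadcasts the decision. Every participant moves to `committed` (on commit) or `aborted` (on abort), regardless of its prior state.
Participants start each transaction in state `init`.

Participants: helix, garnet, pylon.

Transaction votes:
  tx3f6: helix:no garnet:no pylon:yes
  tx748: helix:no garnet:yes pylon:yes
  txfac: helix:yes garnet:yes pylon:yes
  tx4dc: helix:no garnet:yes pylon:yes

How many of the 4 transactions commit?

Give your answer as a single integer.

Answer: 1

Derivation:
tx3f6: no from helix, garnet -> abort (commits=0)
tx748: no from helix -> abort (commits=0)
txfac: all yes -> commit (commits=1)
tx4dc: no from helix -> abort (commits=1)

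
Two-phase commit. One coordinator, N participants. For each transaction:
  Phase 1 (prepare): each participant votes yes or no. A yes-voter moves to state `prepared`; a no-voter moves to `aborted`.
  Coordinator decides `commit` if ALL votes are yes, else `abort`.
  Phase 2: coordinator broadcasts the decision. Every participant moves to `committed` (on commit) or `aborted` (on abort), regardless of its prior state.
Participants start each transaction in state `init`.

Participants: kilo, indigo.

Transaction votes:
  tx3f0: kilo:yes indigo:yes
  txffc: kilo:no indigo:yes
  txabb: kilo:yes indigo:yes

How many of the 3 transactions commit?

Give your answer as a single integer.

Answer: 2

Derivation:
tx3f0: all yes -> commit (commits=1)
txffc: no from kilo -> abort (commits=1)
txabb: all yes -> commit (commits=2)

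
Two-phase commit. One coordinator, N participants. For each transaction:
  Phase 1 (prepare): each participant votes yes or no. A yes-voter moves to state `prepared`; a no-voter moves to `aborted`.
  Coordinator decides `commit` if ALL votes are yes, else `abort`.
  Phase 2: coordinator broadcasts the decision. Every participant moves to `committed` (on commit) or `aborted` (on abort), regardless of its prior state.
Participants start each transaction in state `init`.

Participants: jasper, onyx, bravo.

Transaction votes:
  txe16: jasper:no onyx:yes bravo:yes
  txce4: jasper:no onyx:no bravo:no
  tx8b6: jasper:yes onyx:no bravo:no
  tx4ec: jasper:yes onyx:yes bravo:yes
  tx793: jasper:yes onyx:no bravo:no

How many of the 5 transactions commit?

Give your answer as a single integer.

txe16: no from jasper -> abort (commits=0)
txce4: no from jasper, onyx, bravo -> abort (commits=0)
tx8b6: no from onyx, bravo -> abort (commits=0)
tx4ec: all yes -> commit (commits=1)
tx793: no from onyx, bravo -> abort (commits=1)

Answer: 1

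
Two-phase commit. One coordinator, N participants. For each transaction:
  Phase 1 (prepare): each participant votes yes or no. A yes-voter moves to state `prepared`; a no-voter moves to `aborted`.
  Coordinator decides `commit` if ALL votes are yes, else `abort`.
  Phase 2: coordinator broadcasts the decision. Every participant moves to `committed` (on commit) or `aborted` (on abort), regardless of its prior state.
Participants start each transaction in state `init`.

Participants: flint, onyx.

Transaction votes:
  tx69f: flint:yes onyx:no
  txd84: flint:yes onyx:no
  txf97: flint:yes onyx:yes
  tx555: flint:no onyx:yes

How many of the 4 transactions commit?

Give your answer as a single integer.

tx69f: no from onyx -> abort (commits=0)
txd84: no from onyx -> abort (commits=0)
txf97: all yes -> commit (commits=1)
tx555: no from flint -> abort (commits=1)

Answer: 1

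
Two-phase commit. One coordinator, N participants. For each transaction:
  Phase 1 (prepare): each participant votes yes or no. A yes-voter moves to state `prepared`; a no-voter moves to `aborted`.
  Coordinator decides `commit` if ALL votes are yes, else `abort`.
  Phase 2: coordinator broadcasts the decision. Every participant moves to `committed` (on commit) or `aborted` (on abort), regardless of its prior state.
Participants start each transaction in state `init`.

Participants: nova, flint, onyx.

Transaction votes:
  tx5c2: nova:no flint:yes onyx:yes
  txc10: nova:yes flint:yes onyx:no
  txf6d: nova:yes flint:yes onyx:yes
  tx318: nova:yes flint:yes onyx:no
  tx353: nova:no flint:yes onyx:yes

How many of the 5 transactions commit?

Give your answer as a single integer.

Answer: 1

Derivation:
tx5c2: no from nova -> abort (commits=0)
txc10: no from onyx -> abort (commits=0)
txf6d: all yes -> commit (commits=1)
tx318: no from onyx -> abort (commits=1)
tx353: no from nova -> abort (commits=1)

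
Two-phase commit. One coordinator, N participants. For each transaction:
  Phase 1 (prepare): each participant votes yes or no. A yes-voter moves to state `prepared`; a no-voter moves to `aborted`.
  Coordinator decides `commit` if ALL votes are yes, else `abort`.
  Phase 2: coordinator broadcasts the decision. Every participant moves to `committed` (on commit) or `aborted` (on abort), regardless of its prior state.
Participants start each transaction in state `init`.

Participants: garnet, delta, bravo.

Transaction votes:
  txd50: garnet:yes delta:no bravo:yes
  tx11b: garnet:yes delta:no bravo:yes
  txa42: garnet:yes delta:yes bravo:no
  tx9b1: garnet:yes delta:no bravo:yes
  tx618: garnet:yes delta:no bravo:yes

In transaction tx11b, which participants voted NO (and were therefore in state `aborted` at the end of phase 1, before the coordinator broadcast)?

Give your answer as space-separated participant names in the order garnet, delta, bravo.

Answer: delta

Derivation:
Txn tx11b phase 1: garnet yes -> prepared; delta no -> aborted; bravo yes -> prepared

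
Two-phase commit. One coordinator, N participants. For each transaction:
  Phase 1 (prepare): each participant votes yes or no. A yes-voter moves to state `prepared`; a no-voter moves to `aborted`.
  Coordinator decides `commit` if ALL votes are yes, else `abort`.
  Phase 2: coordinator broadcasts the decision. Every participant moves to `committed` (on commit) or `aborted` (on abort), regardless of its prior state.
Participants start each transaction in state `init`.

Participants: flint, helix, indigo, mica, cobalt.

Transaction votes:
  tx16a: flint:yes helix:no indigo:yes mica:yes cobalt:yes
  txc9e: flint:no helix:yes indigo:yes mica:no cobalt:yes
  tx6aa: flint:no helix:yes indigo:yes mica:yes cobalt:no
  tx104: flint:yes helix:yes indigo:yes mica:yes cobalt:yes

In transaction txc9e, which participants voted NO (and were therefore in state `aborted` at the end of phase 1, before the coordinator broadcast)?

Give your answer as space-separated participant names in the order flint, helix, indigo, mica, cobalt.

Txn txc9e phase 1: flint no -> aborted; helix yes -> prepared; indigo yes -> prepared; mica no -> aborted; cobalt yes -> prepared

Answer: flint mica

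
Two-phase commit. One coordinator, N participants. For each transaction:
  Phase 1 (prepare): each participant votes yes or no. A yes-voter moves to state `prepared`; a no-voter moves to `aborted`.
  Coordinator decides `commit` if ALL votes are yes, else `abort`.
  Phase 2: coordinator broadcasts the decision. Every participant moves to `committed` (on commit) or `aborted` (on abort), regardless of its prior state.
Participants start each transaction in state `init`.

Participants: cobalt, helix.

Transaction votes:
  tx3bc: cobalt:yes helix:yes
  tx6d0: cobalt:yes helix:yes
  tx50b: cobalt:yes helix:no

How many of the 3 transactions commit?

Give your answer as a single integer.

Answer: 2

Derivation:
tx3bc: all yes -> commit (commits=1)
tx6d0: all yes -> commit (commits=2)
tx50b: no from helix -> abort (commits=2)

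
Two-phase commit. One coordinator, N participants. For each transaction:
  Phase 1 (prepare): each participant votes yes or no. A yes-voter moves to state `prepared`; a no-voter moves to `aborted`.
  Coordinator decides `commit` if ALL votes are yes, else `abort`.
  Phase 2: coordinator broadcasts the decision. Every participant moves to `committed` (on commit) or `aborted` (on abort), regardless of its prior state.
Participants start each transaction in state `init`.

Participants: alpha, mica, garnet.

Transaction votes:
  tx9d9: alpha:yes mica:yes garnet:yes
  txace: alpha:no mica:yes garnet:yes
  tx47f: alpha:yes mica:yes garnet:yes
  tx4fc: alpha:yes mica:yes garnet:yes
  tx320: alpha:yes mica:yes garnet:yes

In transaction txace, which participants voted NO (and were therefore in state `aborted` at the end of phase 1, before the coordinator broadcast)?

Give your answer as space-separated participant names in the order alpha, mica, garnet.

Txn txace phase 1: alpha no -> aborted; mica yes -> prepared; garnet yes -> prepared

Answer: alpha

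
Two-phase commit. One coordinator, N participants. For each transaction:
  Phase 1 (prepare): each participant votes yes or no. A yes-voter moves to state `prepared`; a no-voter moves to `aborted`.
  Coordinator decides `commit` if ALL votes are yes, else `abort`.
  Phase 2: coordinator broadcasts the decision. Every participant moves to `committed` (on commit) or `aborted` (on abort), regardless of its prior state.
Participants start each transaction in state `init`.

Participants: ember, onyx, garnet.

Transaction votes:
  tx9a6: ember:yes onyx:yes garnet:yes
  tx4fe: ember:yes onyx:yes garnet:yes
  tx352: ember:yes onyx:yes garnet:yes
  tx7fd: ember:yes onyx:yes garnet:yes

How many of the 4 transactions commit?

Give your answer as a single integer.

Answer: 4

Derivation:
tx9a6: all yes -> commit (commits=1)
tx4fe: all yes -> commit (commits=2)
tx352: all yes -> commit (commits=3)
tx7fd: all yes -> commit (commits=4)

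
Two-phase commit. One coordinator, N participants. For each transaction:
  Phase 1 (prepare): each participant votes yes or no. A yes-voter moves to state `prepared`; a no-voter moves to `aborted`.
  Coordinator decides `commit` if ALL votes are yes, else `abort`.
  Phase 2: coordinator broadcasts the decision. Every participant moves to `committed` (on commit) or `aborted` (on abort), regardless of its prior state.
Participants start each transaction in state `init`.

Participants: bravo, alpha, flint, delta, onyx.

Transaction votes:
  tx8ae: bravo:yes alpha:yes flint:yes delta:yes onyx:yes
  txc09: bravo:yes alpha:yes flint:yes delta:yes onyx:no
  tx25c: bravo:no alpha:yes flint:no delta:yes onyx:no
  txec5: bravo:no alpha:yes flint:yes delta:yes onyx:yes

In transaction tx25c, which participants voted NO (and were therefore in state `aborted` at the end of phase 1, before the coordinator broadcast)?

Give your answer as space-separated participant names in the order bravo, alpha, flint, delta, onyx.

Answer: bravo flint onyx

Derivation:
Txn tx25c phase 1: bravo no -> aborted; alpha yes -> prepared; flint no -> aborted; delta yes -> prepared; onyx no -> aborted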